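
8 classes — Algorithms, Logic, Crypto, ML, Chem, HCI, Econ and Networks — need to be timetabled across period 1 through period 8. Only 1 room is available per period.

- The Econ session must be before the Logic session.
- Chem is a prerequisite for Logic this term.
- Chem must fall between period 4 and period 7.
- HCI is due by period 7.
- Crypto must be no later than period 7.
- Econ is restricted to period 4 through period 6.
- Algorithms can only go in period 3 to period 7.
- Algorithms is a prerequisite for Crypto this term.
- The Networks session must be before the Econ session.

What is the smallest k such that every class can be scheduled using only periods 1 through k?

The precedence chain requires at least 3 distinct periods.
With at most 1 per period and 8 classes, at least 8 periods are needed.
Propagating the time windows through the other constraints, Logic can't land before period 5, so the schedule must run through at least period 5.
8 works (last occupied period: period 8): for example Econ=period 4, HCI=period 1, Networks=period 2, Chem=period 5, ML=period 8, Algorithms=period 3, Crypto=period 6, Logic=period 7.

8 periods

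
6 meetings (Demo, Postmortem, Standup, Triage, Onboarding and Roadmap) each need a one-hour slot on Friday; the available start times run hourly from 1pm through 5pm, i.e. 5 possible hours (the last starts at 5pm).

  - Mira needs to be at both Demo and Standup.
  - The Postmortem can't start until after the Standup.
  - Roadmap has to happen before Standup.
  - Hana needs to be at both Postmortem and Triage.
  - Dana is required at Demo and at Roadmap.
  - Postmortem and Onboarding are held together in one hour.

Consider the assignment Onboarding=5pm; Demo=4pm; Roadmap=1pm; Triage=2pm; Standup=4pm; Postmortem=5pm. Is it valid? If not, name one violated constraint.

Dana is required at Demo and at Roadmap — holds.
Hana needs to be at both Postmortem and Triage — holds.
Postmortem and Onboarding are held together in one hour — holds.
Roadmap has to happen before Standup — holds.
Mira needs to be at both Demo and Standup — violated.
The Postmortem can't start until after the Standup — holds.

No — it violates: Mira needs to be at both Demo and Standup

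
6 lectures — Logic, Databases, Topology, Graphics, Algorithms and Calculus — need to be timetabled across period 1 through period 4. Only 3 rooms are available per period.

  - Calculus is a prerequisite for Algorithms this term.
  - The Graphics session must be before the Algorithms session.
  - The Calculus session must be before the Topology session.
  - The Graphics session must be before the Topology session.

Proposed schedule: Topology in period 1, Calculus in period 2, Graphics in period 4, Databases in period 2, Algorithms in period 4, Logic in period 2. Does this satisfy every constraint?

The Graphics session must be before the Algorithms session — violated.
Only 3 rooms are available per period — holds.
Calculus is a prerequisite for Algorithms this term — holds.
The Graphics session must be before the Topology session — violated.
The Calculus session must be before the Topology session — violated.

No. The Graphics session must be before the Topology session is not satisfied.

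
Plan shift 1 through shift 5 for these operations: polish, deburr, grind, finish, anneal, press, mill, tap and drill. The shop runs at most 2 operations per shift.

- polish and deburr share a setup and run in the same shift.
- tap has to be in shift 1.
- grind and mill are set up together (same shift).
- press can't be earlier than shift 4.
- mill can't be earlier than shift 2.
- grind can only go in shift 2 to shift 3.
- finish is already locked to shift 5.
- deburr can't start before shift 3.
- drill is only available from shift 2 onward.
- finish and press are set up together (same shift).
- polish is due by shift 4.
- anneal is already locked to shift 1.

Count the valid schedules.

3

Enumerating: drill -> shift 4, tap -> shift 1, press -> shift 5, finish -> shift 5, anneal -> shift 1, mill -> shift 2, deburr -> shift 3, grind -> shift 2, polish -> shift 3 | press=shift 5; anneal=shift 1; drill=shift 3; mill=shift 2; tap=shift 1; finish=shift 5; polish=shift 4; grind=shift 2; deburr=shift 4 | tap -> shift 1, grind -> shift 3, polish -> shift 4, mill -> shift 3, anneal -> shift 1, finish -> shift 5, drill -> shift 2, deburr -> shift 4, press -> shift 5.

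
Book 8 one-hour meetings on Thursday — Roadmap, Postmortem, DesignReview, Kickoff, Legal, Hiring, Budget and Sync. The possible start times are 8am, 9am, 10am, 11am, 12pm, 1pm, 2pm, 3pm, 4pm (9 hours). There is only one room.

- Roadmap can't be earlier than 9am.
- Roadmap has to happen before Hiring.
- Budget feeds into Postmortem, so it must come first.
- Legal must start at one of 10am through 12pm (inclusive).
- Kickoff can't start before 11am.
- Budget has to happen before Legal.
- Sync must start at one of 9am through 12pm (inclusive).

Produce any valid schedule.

DesignReview -> 3pm; Sync -> 9am; Legal -> 10am; Budget -> 8am; Postmortem -> 1pm; Hiring -> 2pm; Roadmap -> 12pm; Kickoff -> 11am

Checking: Budget(8am) before Postmortem(1pm); Budget(8am) before Legal(10am); Roadmap(12pm) before Hiring(2pm); Roadmap=12pm in [9am,4pm]; Sync=9am in [9am,12pm]; Legal=10am in [10am,12pm]; Kickoff=11am in [11am,4pm]; max 1 per hour (cap 1).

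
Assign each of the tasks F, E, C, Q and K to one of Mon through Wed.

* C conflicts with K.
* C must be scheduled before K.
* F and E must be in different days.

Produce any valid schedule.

F=Mon; Q=Mon; K=Tue; E=Tue; C=Mon

Checking: C(Mon) before K(Tue); F(Mon) != E(Tue); C(Mon) != K(Tue).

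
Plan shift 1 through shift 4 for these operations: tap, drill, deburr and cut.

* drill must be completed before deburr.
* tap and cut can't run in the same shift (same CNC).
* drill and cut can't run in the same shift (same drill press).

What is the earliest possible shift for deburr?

Precedence pushes deburr to at least shift 2.
deburr at shift 2 is achievable: tap in shift 1, drill in shift 1, cut in shift 2, deburr in shift 2.

shift 2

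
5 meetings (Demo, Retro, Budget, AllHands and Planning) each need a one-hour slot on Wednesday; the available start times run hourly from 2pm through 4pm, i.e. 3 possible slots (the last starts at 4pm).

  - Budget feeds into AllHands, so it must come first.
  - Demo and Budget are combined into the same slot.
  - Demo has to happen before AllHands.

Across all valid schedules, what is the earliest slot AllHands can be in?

3pm

Precedence pushes AllHands to at least 3pm.
AllHands at 3pm is achievable: AllHands=3pm, Planning=2pm, Demo=2pm, Retro=2pm, Budget=2pm.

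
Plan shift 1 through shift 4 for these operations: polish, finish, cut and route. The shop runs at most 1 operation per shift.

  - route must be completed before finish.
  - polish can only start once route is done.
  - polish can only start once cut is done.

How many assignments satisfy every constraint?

Splitting on polish: it can be shift 3 (2), shift 4 (3). Listing each branch's schedules as (finish, cut, route) by shift number:
polish=shift 3: (4,1,2) (4,2,1) — 2.
polish=shift 4: (2,3,1) (3,1,2) (3,2,1) — 3.
Summing: 2 + 3 = 5.

5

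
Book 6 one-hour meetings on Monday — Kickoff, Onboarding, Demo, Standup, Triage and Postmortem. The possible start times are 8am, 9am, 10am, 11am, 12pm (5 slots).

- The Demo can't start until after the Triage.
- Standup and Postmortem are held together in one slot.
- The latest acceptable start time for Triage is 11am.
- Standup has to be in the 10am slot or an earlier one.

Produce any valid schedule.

Standup in 8am; Postmortem in 8am; Kickoff in 8am; Onboarding in 8am; Demo in 9am; Triage in 8am

Checking: Triage(8am) before Demo(9am); Standup = Postmortem = 8am; Standup=8am in [8am,10am]; Triage=8am in [8am,11am].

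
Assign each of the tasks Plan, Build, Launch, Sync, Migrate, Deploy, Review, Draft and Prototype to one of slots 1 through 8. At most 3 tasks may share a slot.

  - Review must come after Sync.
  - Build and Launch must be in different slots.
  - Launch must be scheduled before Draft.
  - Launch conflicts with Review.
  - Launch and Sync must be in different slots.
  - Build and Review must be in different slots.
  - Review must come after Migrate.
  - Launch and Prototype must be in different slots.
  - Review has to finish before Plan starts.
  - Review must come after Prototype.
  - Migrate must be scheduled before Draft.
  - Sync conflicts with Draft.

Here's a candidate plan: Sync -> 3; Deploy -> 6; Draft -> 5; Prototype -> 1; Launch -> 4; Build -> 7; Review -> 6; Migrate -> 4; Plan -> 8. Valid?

Yes

Review has to finish before Plan starts — holds.
Review must come after Prototype — holds.
Build and Review must be in different slots — holds.
Launch conflicts with Review — holds.
Sync conflicts with Draft — holds.
Launch and Sync must be in different slots — holds.
Migrate must be scheduled before Draft — holds.
Build and Launch must be in different slots — holds.
Review must come after Sync — holds.
Launch must be scheduled before Draft — holds.
Launch and Prototype must be in different slots — holds.
Review must come after Migrate — holds.
At most 3 tasks may share a slot — holds.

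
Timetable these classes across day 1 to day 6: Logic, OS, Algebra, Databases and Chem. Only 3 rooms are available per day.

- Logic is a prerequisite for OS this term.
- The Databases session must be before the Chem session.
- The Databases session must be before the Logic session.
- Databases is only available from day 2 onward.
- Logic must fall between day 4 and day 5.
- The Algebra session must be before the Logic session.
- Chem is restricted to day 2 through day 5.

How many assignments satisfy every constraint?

54

Splitting on Logic: it can be day 4 (30), day 5 (24). Listing each branch's schedules as (OS, Algebra, Databases, Chem) by day number:
Logic=day 4: (5,1,2,3) (5,1,2,4) (5,1,2,5) (5,1,3,4) (5,1,3,5) (5,2,2,3) (5,2,2,4) (5,2,2,5) (5,2,3,4) (5,2,3,5) (5,3,2,3) (5,3,2,4) (5,3,2,5) (5,3,3,4) (5,3,3,5) (6,1,2,3) (6,1,2,4) (6,1,2,5) (6,1,3,4) (6,1,3,5) (6,2,2,3) (6,2,2,4) (6,2,2,5) (6,2,3,4) (6,2,3,5) (6,3,2,3) (6,3,2,4) (6,3,2,5) (6,3,3,4) (6,3,3,5) — 30.
Logic=day 5: (6,1,2,3) (6,1,2,4) (6,1,2,5) (6,1,3,4) (6,1,3,5) (6,1,4,5) (6,2,2,3) (6,2,2,4) (6,2,2,5) (6,2,3,4) (6,2,3,5) (6,2,4,5) (6,3,2,3) (6,3,2,4) (6,3,2,5) (6,3,3,4) (6,3,3,5) (6,3,4,5) (6,4,2,3) (6,4,2,4) (6,4,2,5) (6,4,3,4) (6,4,3,5) (6,4,4,5) — 24.
Summing: 30 + 24 = 54.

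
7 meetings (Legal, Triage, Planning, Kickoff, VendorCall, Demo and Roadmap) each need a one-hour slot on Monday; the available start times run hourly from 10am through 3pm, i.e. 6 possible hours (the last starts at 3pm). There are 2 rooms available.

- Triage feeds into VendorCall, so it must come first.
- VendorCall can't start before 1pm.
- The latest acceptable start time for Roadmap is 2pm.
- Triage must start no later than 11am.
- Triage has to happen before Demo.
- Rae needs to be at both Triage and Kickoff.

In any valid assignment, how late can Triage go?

11am

Triage's own window allows nothing later than 11am.
Triage at 11am is achievable: Legal in 10am; Triage in 11am; Demo in 12pm; Roadmap in 10am; Kickoff in 12pm; Planning in 11am; VendorCall in 1pm.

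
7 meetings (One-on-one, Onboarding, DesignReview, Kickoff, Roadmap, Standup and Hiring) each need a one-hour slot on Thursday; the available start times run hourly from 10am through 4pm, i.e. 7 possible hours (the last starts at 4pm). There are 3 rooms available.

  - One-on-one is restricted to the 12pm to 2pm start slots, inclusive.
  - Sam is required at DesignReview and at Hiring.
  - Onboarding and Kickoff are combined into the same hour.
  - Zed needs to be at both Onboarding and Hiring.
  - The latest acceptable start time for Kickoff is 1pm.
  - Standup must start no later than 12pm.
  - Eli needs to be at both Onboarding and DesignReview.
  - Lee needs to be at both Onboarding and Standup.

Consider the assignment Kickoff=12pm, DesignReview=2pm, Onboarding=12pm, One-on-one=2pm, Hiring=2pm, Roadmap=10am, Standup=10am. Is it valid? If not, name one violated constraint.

No. Sam is required at DesignReview and at Hiring is not satisfied.

Eli needs to be at both Onboarding and DesignReview — holds.
Zed needs to be at both Onboarding and Hiring — holds.
Lee needs to be at both Onboarding and Standup — holds.
The latest acceptable start time for Kickoff is 1pm — holds.
Onboarding and Kickoff are combined into the same hour — holds.
There are 3 rooms available — holds.
Standup must start no later than 12pm — holds.
Sam is required at DesignReview and at Hiring — violated.
One-on-one is restricted to the 12pm to 2pm start slots, inclusive — holds.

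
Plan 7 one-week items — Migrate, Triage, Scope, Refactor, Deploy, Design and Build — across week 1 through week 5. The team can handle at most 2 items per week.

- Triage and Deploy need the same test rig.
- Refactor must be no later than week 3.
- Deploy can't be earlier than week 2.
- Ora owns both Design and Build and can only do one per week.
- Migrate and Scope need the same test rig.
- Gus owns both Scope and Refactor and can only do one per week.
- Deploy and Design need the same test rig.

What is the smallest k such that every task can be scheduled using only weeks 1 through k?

4 weeks

With at most 2 per week and 7 tasks, at least 4 weeks are needed.
Deploy can't be placed before week 2, so the schedule must run through at least week 2.
4 works (last occupied week: week 4): for example Refactor -> week 1; Scope -> week 2; Design -> week 3; Deploy -> week 2; Build -> week 4; Migrate -> week 1; Triage -> week 3.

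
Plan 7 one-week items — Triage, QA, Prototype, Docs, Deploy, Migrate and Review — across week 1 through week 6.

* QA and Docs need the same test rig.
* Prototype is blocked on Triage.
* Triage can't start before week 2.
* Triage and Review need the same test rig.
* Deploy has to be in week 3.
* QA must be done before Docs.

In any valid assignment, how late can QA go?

Downstream work caps QA at week 5.
QA at week 5 is achievable: Docs=week 6; Triage=week 2; Review=week 1; Prototype=week 3; Deploy=week 3; QA=week 5; Migrate=week 1.

week 5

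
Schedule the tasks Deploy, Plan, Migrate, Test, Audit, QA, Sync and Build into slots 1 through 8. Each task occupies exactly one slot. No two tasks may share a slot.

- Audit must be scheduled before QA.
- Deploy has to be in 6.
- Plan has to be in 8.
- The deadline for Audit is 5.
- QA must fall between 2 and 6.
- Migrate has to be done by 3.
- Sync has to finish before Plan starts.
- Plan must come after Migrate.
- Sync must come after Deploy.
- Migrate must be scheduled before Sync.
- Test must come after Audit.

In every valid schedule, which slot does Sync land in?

Deploy is fixed at 6 and must come before Sync, so Sync is at least 7.
Plan is fixed at 8 and must come after Sync, so Sync is at most 7.
So Sync must be 7.

7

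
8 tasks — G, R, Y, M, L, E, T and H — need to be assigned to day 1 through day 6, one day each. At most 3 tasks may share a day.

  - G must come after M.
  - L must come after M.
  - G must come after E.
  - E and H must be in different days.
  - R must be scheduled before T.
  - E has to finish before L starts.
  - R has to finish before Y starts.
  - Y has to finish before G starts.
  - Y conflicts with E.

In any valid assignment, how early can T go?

day 2

Precedence pushes T to at least day 2.
T at day 2 is achievable: H -> day 3; R -> day 1; T -> day 2; G -> day 3; E -> day 1; M -> day 1; L -> day 2; Y -> day 2.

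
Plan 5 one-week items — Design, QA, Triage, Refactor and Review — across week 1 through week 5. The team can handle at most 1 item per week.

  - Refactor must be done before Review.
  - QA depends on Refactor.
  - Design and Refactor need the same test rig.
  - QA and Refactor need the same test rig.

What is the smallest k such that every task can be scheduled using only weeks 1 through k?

5

The precedence chain requires at least 2 distinct weeks.
With at most 1 per week and 5 tasks, at least 5 weeks are needed.
5 works (last occupied week: week 5): for example Design=week 4, Review=week 3, Refactor=week 1, Triage=week 5, QA=week 2.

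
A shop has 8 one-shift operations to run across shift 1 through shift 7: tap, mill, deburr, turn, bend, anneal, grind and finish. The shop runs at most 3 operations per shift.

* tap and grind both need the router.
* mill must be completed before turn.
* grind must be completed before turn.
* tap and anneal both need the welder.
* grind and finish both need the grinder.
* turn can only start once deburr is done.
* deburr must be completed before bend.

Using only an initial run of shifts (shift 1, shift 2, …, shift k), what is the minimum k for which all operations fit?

The precedence chain requires at least 2 distinct shifts.
With at most 3 per shift and 8 operations, at least 3 shifts are needed.
3 works (last occupied shift: shift 3): for example deburr=shift 1, grind=shift 1, anneal=shift 3, tap=shift 2, mill=shift 1, finish=shift 3, turn=shift 2, bend=shift 2.

3 shifts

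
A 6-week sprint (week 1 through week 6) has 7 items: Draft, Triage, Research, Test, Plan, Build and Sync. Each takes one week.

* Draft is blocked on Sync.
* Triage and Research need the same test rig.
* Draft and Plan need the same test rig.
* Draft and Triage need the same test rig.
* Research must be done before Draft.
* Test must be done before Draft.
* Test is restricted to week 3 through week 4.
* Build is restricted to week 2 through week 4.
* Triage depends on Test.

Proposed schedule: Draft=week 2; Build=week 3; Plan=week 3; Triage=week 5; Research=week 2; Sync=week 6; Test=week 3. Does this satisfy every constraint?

Invalid. Draft is blocked on Sync.

Test is restricted to week 3 through week 4 — holds.
Triage and Research need the same test rig — holds.
Triage depends on Test — holds.
Test must be done before Draft — violated.
Draft and Plan need the same test rig — holds.
Draft is blocked on Sync — violated.
Draft and Triage need the same test rig — holds.
Research must be done before Draft — violated.
Build is restricted to week 2 through week 4 — holds.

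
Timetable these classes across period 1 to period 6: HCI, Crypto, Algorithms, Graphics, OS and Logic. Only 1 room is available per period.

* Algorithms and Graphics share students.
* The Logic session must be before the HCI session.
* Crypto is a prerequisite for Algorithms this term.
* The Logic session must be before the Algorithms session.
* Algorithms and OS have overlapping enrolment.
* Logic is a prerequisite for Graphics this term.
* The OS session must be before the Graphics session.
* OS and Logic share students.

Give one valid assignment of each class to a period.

Algorithms -> period 3, Crypto -> period 2, OS -> period 4, HCI -> period 6, Graphics -> period 5, Logic -> period 1

Checking: Crypto(period 2) before Algorithms(period 3); OS(period 4) before Graphics(period 5); Logic(period 1) before Graphics(period 5); Logic(period 1) before HCI(period 6); Logic(period 1) before Algorithms(period 3); OS(period 4) != Logic(period 1); Algorithms(period 3) != OS(period 4); Algorithms(period 3) != Graphics(period 5); max 1 per period (cap 1).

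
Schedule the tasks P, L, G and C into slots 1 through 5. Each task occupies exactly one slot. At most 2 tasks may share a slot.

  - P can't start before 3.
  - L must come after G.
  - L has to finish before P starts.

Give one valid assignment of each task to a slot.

C in 1, P in 3, L in 2, G in 1

Checking: L(2) before P(3); G(1) before L(2); P=3 in [3,5]; max 2 per slot (cap 2).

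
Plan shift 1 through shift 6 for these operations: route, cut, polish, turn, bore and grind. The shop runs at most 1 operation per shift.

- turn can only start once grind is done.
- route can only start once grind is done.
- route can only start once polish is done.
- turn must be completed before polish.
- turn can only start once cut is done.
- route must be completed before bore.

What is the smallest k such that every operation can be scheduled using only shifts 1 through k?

6

The precedence chain requires at least 5 distinct shifts.
With at most 1 per shift and 6 operations, at least 6 shifts are needed.
6 works (last occupied shift: shift 6): for example route -> shift 5, grind -> shift 1, bore -> shift 6, polish -> shift 4, turn -> shift 3, cut -> shift 2.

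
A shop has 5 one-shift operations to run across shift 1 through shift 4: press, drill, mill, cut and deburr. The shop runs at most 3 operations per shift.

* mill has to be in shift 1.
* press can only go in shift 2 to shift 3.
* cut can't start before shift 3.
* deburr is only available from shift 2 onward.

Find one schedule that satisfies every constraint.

drill -> shift 1; mill -> shift 1; deburr -> shift 2; cut -> shift 3; press -> shift 2

Checking: press=shift 2 in [shift 2,shift 3]; mill=shift 1 in [shift 1,shift 1]; deburr=shift 2 in [shift 2,shift 4]; cut=shift 3 in [shift 3,shift 4]; max 2 per shift (cap 3).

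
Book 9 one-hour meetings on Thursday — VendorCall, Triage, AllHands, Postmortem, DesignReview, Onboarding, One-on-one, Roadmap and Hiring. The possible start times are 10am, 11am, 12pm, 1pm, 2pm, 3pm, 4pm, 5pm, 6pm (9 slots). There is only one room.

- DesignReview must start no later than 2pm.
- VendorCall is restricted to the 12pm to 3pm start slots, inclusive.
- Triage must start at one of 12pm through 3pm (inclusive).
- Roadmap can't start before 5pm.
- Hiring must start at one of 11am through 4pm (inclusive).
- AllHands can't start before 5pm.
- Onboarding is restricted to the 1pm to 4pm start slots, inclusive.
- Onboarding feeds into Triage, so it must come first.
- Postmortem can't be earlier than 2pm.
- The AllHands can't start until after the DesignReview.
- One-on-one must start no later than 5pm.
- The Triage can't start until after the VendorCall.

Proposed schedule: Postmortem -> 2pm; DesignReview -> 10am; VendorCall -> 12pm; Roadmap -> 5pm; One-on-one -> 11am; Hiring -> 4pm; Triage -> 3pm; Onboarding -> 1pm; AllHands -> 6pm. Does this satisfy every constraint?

Valid

DesignReview must start no later than 2pm — holds.
The Triage can't start until after the VendorCall — holds.
Onboarding feeds into Triage, so it must come first — holds.
VendorCall is restricted to the 12pm to 3pm start slots, inclusive — holds.
Hiring must start at one of 11am through 4pm (inclusive) — holds.
One-on-one must start no later than 5pm — holds.
Triage must start at one of 12pm through 3pm (inclusive) — holds.
Roadmap can't start before 5pm — holds.
Postmortem can't be earlier than 2pm — holds.
The AllHands can't start until after the DesignReview — holds.
Onboarding is restricted to the 1pm to 4pm start slots, inclusive — holds.
AllHands can't start before 5pm — holds.
There is only one room — holds.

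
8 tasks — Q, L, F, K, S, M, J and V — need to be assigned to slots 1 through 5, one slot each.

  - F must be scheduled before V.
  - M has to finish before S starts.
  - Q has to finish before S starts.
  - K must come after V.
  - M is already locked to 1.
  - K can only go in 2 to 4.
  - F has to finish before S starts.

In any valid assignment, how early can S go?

Precedence pushes S to at least 2.
S at 2 is achievable: K=3; F=1; J=1; V=2; Q=1; L=1; S=2; M=1.

2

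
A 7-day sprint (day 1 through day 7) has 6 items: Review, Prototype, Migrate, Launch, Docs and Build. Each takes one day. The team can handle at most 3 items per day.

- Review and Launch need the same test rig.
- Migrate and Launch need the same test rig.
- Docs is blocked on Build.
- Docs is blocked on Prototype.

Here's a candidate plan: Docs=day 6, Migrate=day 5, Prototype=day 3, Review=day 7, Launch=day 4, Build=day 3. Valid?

Docs is blocked on Build — holds.
Docs is blocked on Prototype — holds.
Review and Launch need the same test rig — holds.
The team can handle at most 3 items per day — holds.
Migrate and Launch need the same test rig — holds.

Yes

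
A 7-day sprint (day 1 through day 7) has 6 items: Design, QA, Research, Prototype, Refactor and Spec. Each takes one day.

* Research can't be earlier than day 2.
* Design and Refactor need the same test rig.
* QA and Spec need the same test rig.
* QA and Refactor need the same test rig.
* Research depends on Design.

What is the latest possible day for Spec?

Spec at day 7 is achievable: Prototype -> day 1, Spec -> day 7, Design -> day 1, QA -> day 1, Research -> day 2, Refactor -> day 2.

day 7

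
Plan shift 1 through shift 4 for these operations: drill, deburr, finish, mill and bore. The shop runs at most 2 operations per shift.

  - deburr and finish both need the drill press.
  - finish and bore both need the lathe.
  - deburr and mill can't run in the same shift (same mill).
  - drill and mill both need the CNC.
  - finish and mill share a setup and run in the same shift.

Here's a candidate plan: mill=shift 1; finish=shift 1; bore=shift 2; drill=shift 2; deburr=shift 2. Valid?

No — it violates: The shop runs at most 2 operations per shift

deburr and mill can't run in the same shift (same mill) — holds.
finish and mill share a setup and run in the same shift — holds.
finish and bore both need the lathe — holds.
The shop runs at most 2 operations per shift — violated.
deburr and finish both need the drill press — holds.
drill and mill both need the CNC — holds.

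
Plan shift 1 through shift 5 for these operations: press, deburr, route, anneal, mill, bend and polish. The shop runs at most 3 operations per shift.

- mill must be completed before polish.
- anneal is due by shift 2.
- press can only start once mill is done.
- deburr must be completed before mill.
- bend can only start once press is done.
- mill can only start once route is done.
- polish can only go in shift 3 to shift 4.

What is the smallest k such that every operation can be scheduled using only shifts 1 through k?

4

The precedence chain requires at least 4 distinct shifts.
With at most 3 per shift and 7 operations, at least 3 shifts are needed.
4 works (last occupied shift: shift 4): for example press in shift 3, anneal in shift 1, mill in shift 2, bend in shift 4, route in shift 1, polish in shift 3, deburr in shift 1.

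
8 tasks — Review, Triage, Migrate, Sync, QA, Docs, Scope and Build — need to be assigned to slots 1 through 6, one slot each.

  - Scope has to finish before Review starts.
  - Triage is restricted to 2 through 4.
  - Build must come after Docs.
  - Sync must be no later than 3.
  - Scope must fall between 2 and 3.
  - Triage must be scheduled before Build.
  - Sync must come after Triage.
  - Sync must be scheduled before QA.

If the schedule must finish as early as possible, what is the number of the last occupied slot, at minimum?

4

The precedence chain requires at least 3 distinct slots.
Propagating the time windows through the other constraints, QA can't land before 4, so the schedule must run through at least slot 4.
4 works (last occupied slot: 4): for example Sync=3; QA=4; Review=3; Docs=1; Build=3; Scope=2; Migrate=1; Triage=2.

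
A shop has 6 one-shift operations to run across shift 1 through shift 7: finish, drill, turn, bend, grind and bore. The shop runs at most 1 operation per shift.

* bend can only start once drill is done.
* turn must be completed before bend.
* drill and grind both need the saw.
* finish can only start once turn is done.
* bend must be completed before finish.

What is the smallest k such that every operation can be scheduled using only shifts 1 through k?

The precedence chain requires at least 3 distinct shifts.
With at most 1 per shift and 6 operations, at least 6 shifts are needed.
6 works (last occupied shift: shift 6): for example grind=shift 5; bend=shift 3; finish=shift 4; bore=shift 6; turn=shift 1; drill=shift 2.

6 shifts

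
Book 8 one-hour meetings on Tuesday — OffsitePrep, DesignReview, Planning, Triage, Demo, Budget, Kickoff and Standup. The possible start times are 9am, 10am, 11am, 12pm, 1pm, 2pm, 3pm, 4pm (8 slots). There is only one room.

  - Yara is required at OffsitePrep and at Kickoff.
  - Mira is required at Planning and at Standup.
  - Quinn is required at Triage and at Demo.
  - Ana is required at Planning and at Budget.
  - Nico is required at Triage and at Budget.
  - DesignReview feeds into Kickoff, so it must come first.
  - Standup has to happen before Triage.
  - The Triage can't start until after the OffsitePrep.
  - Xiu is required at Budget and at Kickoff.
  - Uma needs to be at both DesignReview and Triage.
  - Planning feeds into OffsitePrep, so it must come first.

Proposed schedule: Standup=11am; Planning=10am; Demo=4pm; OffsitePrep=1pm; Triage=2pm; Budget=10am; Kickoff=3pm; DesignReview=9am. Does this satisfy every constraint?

No. Ana is required at Planning and at Budget is not satisfied.

Uma needs to be at both DesignReview and Triage — holds.
There is only one room — violated.
Planning feeds into OffsitePrep, so it must come first — holds.
Quinn is required at Triage and at Demo — holds.
DesignReview feeds into Kickoff, so it must come first — holds.
Ana is required at Planning and at Budget — violated.
Standup has to happen before Triage — holds.
The Triage can't start until after the OffsitePrep — holds.
Mira is required at Planning and at Standup — holds.
Nico is required at Triage and at Budget — holds.
Yara is required at OffsitePrep and at Kickoff — holds.
Xiu is required at Budget and at Kickoff — holds.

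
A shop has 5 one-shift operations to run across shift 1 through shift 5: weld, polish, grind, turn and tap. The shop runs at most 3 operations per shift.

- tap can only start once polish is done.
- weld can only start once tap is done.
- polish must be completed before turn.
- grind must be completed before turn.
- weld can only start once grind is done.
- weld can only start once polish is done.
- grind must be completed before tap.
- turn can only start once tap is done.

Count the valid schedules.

34

Splitting on weld: it can be shift 3 (3), shift 4 (11), shift 5 (20). Listing each branch's schedules as (polish, grind, turn, tap) by shift number:
weld=shift 3: (1,1,3,2) (1,1,4,2) (1,1,5,2) — 3.
weld=shift 4: (1,1,3,2) (1,1,4,2) (1,1,4,3) (1,1,5,2) (1,1,5,3) (1,2,4,3) (1,2,5,3) (2,1,4,3) (2,1,5,3) (2,2,4,3) (2,2,5,3) — 11.
weld=shift 5: (1,1,3,2) (1,1,4,2) (1,1,4,3) (1,1,5,2) (1,1,5,3) (1,1,5,4) (1,2,4,3) (1,2,5,3) (1,2,5,4) (1,3,5,4) (2,1,4,3) (2,1,5,3) (2,1,5,4) (2,2,4,3) (2,2,5,3) (2,2,5,4) (2,3,5,4) (3,1,5,4) (3,2,5,4) (3,3,5,4) — 20.
Summing: 3 + 11 + 20 = 34.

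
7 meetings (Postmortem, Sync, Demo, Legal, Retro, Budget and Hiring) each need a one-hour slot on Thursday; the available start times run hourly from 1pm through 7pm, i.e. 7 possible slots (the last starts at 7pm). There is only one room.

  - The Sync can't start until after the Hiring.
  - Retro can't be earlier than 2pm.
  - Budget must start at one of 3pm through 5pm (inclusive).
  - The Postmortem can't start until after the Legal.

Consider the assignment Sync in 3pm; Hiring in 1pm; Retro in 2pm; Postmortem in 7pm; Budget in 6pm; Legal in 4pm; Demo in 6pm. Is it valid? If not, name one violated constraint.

The Sync can't start until after the Hiring — holds.
Retro can't be earlier than 2pm — holds.
There is only one room — violated.
The Postmortem can't start until after the Legal — holds.
Budget must start at one of 3pm through 5pm (inclusive) — violated.

No. Budget must start at one of 3pm through 5pm (inclusive) is not satisfied.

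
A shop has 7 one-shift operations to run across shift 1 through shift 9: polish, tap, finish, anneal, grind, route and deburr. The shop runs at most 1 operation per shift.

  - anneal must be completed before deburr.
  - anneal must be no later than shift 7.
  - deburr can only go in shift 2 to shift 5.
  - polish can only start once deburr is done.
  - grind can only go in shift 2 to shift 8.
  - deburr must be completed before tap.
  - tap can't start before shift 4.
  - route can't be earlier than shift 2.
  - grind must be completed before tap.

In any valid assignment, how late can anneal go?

shift 4

Anneal's own window allows nothing later than shift 7; downstream work caps anneal at shift 4.
anneal at shift 4 is achievable: finish in shift 1, tap in shift 6, route in shift 3, deburr in shift 5, grind in shift 2, polish in shift 7, anneal in shift 4.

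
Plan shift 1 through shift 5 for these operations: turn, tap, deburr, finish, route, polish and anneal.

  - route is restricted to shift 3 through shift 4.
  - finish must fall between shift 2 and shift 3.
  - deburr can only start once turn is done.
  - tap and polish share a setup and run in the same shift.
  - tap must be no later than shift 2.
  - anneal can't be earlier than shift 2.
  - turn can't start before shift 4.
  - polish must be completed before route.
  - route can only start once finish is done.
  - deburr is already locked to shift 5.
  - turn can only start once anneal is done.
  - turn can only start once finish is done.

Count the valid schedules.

12

Splitting on tap: it can be shift 1 (6), shift 2 (6). Listing each branch's schedules as (turn, deburr, finish, route, polish, anneal) by shift number:
tap=shift 1: (4,5,2,3,1,2) (4,5,2,3,1,3) (4,5,2,4,1,2) (4,5,2,4,1,3) (4,5,3,4,1,2) (4,5,3,4,1,3) — 6.
tap=shift 2: (4,5,2,3,2,2) (4,5,2,3,2,3) (4,5,2,4,2,2) (4,5,2,4,2,3) (4,5,3,4,2,2) (4,5,3,4,2,3) — 6.
Summing: 6 + 6 = 12.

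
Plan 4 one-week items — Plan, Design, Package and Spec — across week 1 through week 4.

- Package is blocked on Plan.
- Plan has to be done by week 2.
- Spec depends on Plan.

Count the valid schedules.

Splitting on Plan: it can be week 1 (36), week 2 (16). Listing each branch's schedules as (Design, Package, Spec) by week number:
Plan=week 1: (1,2,2) (1,2,3) (1,2,4) (1,3,2) (1,3,3) (1,3,4) (1,4,2) (1,4,3) (1,4,4) (2,2,2) (2,2,3) (2,2,4) (2,3,2) (2,3,3) (2,3,4) (2,4,2) (2,4,3) (2,4,4) (3,2,2) (3,2,3) (3,2,4) (3,3,2) (3,3,3) (3,3,4) (3,4,2) (3,4,3) (3,4,4) (4,2,2) (4,2,3) (4,2,4) (4,3,2) (4,3,3) (4,3,4) (4,4,2) (4,4,3) (4,4,4) — 36.
Plan=week 2: (1,3,3) (1,3,4) (1,4,3) (1,4,4) (2,3,3) (2,3,4) (2,4,3) (2,4,4) (3,3,3) (3,3,4) (3,4,3) (3,4,4) (4,3,3) (4,3,4) (4,4,3) (4,4,4) — 16.
Summing: 36 + 16 = 52.

52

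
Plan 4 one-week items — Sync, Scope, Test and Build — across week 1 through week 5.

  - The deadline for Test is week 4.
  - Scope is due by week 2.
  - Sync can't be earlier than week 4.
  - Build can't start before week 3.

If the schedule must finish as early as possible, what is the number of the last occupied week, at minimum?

week 4

Sync can't be placed before week 4, so the schedule must run through at least week 4.
4 works (last occupied week: week 4): for example Sync in week 4; Build in week 3; Test in week 1; Scope in week 1.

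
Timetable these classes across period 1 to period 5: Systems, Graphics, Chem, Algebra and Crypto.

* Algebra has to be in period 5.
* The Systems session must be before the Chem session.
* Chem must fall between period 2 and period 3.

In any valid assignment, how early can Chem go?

Chem is available from period 2; Chem's own window allows nothing later than period 3.
Chem at period 2 is achievable: Systems in period 1, Algebra in period 5, Crypto in period 1, Graphics in period 1, Chem in period 2.

period 2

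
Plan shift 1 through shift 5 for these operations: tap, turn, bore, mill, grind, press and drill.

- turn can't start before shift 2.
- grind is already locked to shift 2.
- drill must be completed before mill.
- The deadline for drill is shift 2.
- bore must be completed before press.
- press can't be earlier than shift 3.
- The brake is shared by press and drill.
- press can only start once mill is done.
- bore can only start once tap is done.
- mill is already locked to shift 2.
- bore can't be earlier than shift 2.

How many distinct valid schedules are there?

40

Splitting on tap: it can be shift 1 (24), shift 2 (12), shift 3 (4). Listing each branch's schedules as (turn, bore, mill, grind, press, drill) by shift number:
tap=shift 1: (2,2,2,2,3,1) (2,2,2,2,4,1) (2,2,2,2,5,1) (2,3,2,2,4,1) (2,3,2,2,5,1) (2,4,2,2,5,1) (3,2,2,2,3,1) (3,2,2,2,4,1) (3,2,2,2,5,1) (3,3,2,2,4,1) (3,3,2,2,5,1) (3,4,2,2,5,1) (4,2,2,2,3,1) (4,2,2,2,4,1) (4,2,2,2,5,1) (4,3,2,2,4,1) (4,3,2,2,5,1) (4,4,2,2,5,1) (5,2,2,2,3,1) (5,2,2,2,4,1) (5,2,2,2,5,1) (5,3,2,2,4,1) (5,3,2,2,5,1) (5,4,2,2,5,1) — 24.
tap=shift 2: (2,3,2,2,4,1) (2,3,2,2,5,1) (2,4,2,2,5,1) (3,3,2,2,4,1) (3,3,2,2,5,1) (3,4,2,2,5,1) (4,3,2,2,4,1) (4,3,2,2,5,1) (4,4,2,2,5,1) (5,3,2,2,4,1) (5,3,2,2,5,1) (5,4,2,2,5,1) — 12.
tap=shift 3: (2,4,2,2,5,1) (3,4,2,2,5,1) (4,4,2,2,5,1) (5,4,2,2,5,1) — 4.
Summing: 24 + 12 + 4 = 40.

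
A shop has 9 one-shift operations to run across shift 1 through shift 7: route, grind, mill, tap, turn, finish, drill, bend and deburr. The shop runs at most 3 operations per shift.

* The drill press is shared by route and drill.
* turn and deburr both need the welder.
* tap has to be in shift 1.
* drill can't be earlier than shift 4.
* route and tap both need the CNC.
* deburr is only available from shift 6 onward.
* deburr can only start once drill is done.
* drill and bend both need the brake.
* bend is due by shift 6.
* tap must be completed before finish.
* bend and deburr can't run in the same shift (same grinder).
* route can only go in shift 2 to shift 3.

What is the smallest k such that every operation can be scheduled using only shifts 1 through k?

6 shifts

The precedence chain requires at least 2 distinct shifts.
With at most 3 per shift and 9 operations, at least 3 shifts are needed.
deburr can't be placed before shift 6, so the schedule must run through at least shift 6.
6 works (last occupied shift: shift 6): for example tap=shift 1; grind=shift 1; deburr=shift 6; bend=shift 3; drill=shift 4; mill=shift 1; turn=shift 2; route=shift 2; finish=shift 2.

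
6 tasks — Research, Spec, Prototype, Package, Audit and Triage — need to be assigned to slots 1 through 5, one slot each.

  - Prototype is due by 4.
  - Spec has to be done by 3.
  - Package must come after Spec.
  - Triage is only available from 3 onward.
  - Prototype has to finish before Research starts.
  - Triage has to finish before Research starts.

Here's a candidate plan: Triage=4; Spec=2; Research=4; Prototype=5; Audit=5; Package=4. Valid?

Invalid. Prototype has to finish before Research starts.

Prototype has to finish before Research starts — violated.
Triage is only available from 3 onward — holds.
Prototype is due by 4 — violated.
Spec has to be done by 3 — holds.
Package must come after Spec — holds.
Triage has to finish before Research starts — violated.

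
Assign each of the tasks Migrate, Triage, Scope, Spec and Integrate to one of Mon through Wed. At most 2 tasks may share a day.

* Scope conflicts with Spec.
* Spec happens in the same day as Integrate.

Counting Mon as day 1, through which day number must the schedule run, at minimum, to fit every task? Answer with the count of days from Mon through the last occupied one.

With at most 2 per day and 5 tasks, at least 3 days are needed.
3 works (last occupied day: Wed): for example Spec=Wed, Migrate=Mon, Integrate=Wed, Triage=Mon, Scope=Tue.

3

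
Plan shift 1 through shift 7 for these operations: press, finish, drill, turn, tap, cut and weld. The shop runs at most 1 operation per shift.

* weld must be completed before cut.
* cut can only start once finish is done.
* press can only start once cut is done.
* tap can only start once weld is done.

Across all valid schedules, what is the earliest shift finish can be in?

shift 1

Downstream work caps finish at shift 5.
finish at shift 1 is achievable: cut in shift 3, drill in shift 6, tap in shift 5, press in shift 4, finish in shift 1, weld in shift 2, turn in shift 7.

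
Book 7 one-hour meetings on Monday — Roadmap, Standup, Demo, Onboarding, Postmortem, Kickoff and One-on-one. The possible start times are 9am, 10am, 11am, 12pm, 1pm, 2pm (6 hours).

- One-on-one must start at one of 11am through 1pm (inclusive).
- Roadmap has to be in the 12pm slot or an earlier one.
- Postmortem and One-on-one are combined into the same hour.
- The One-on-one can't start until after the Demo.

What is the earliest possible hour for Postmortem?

Postmortem must be in the same hour as One-on-one, which can't be before 11am, so Postmortem is at least 11am; Postmortem must be in the same hour as One-on-one, which can't be after 1pm, so Postmortem is at most 1pm.
Postmortem at 11am is achievable: Standup -> 9am; Roadmap -> 9am; Kickoff -> 9am; Postmortem -> 11am; Onboarding -> 9am; One-on-one -> 11am; Demo -> 9am.

11am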